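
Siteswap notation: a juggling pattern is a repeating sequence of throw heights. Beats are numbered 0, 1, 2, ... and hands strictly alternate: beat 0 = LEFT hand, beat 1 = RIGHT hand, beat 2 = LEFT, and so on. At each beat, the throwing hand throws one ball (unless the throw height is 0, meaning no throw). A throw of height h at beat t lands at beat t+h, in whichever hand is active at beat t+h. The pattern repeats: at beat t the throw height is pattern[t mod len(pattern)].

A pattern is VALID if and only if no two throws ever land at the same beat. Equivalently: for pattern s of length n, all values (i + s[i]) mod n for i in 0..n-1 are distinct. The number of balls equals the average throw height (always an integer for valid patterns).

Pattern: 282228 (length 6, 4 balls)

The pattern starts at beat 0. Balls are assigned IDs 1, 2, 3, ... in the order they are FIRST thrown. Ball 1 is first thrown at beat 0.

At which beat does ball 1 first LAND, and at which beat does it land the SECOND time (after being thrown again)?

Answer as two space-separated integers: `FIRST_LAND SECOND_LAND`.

Beat 0 (L): throw ball1 h=2 -> lands@2:L; in-air after throw: [b1@2:L]
Beat 1 (R): throw ball2 h=8 -> lands@9:R; in-air after throw: [b1@2:L b2@9:R]
Beat 2 (L): throw ball1 h=2 -> lands@4:L; in-air after throw: [b1@4:L b2@9:R]
Beat 3 (R): throw ball3 h=2 -> lands@5:R; in-air after throw: [b1@4:L b3@5:R b2@9:R]
Beat 4 (L): throw ball1 h=2 -> lands@6:L; in-air after throw: [b3@5:R b1@6:L b2@9:R]
Ball 1: thrown@0 h=2 -> first land @2; rethrown@2 h=2 -> second land @4

Answer: 2 4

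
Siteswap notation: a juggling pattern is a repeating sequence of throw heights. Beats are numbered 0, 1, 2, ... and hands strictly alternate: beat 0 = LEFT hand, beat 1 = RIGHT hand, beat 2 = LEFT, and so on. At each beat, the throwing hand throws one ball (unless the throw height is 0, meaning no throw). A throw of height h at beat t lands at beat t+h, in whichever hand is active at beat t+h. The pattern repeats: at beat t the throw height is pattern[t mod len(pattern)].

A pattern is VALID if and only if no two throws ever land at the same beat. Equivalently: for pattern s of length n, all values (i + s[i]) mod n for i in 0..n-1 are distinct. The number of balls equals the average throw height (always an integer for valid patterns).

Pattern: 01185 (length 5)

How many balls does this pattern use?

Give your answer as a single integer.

Answer: 3

Derivation:
Pattern = [0, 1, 1, 8, 5], length n = 5
  position 0: throw height = 0, running sum = 0
  position 1: throw height = 1, running sum = 1
  position 2: throw height = 1, running sum = 2
  position 3: throw height = 8, running sum = 10
  position 4: throw height = 5, running sum = 15
Total sum = 15; balls = sum / n = 15 / 5 = 3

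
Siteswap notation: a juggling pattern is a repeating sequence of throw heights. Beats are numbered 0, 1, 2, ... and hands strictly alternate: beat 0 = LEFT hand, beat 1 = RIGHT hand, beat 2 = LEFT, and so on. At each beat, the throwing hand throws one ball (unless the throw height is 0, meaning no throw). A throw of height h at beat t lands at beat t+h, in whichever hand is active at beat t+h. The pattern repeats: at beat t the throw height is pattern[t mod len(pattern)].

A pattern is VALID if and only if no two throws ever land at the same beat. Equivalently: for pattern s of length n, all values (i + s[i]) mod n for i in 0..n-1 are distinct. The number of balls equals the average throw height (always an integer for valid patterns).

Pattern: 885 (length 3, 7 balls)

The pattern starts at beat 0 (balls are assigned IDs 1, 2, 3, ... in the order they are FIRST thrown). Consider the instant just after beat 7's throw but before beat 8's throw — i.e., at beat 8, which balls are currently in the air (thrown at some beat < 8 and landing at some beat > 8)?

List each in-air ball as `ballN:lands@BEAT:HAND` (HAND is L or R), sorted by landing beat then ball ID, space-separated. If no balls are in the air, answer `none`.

Beat 0 (L): throw ball1 h=8 -> lands@8:L; in-air after throw: [b1@8:L]
Beat 1 (R): throw ball2 h=8 -> lands@9:R; in-air after throw: [b1@8:L b2@9:R]
Beat 2 (L): throw ball3 h=5 -> lands@7:R; in-air after throw: [b3@7:R b1@8:L b2@9:R]
Beat 3 (R): throw ball4 h=8 -> lands@11:R; in-air after throw: [b3@7:R b1@8:L b2@9:R b4@11:R]
Beat 4 (L): throw ball5 h=8 -> lands@12:L; in-air after throw: [b3@7:R b1@8:L b2@9:R b4@11:R b5@12:L]
Beat 5 (R): throw ball6 h=5 -> lands@10:L; in-air after throw: [b3@7:R b1@8:L b2@9:R b6@10:L b4@11:R b5@12:L]
Beat 6 (L): throw ball7 h=8 -> lands@14:L; in-air after throw: [b3@7:R b1@8:L b2@9:R b6@10:L b4@11:R b5@12:L b7@14:L]
Beat 7 (R): throw ball3 h=8 -> lands@15:R; in-air after throw: [b1@8:L b2@9:R b6@10:L b4@11:R b5@12:L b7@14:L b3@15:R]
Beat 8 (L): throw ball1 h=5 -> lands@13:R; in-air after throw: [b2@9:R b6@10:L b4@11:R b5@12:L b1@13:R b7@14:L b3@15:R]

Answer: ball2:lands@9:R ball6:lands@10:L ball4:lands@11:R ball5:lands@12:L ball7:lands@14:L ball3:lands@15:R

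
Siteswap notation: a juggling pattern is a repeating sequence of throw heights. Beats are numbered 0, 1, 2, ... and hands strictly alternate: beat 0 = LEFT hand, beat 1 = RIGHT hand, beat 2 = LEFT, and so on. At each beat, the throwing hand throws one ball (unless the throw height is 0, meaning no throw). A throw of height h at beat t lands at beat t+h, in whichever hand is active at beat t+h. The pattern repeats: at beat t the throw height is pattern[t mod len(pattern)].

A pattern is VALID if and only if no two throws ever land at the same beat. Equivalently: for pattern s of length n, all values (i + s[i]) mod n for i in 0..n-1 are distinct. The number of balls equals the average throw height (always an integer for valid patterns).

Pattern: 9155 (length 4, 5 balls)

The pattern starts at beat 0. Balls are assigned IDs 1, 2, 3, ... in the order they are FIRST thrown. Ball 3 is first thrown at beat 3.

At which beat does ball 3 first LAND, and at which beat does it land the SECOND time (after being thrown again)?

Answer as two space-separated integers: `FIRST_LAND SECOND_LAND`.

Beat 0 (L): throw ball1 h=9 -> lands@9:R; in-air after throw: [b1@9:R]
Beat 1 (R): throw ball2 h=1 -> lands@2:L; in-air after throw: [b2@2:L b1@9:R]
Beat 2 (L): throw ball2 h=5 -> lands@7:R; in-air after throw: [b2@7:R b1@9:R]
Beat 3 (R): throw ball3 h=5 -> lands@8:L; in-air after throw: [b2@7:R b3@8:L b1@9:R]
Beat 4 (L): throw ball4 h=9 -> lands@13:R; in-air after throw: [b2@7:R b3@8:L b1@9:R b4@13:R]
Beat 5 (R): throw ball5 h=1 -> lands@6:L; in-air after throw: [b5@6:L b2@7:R b3@8:L b1@9:R b4@13:R]
Beat 6 (L): throw ball5 h=5 -> lands@11:R; in-air after throw: [b2@7:R b3@8:L b1@9:R b5@11:R b4@13:R]
Beat 7 (R): throw ball2 h=5 -> lands@12:L; in-air after throw: [b3@8:L b1@9:R b5@11:R b2@12:L b4@13:R]
Beat 8 (L): throw ball3 h=9 -> lands@17:R; in-air after throw: [b1@9:R b5@11:R b2@12:L b4@13:R b3@17:R]
Beat 9 (R): throw ball1 h=1 -> lands@10:L; in-air after throw: [b1@10:L b5@11:R b2@12:L b4@13:R b3@17:R]
Beat 10 (L): throw ball1 h=5 -> lands@15:R; in-air after throw: [b5@11:R b2@12:L b4@13:R b1@15:R b3@17:R]
Beat 11 (R): throw ball5 h=5 -> lands@16:L; in-air after throw: [b2@12:L b4@13:R b1@15:R b5@16:L b3@17:R]
Ball 3: thrown@3 h=5 -> first land @8; rethrown@8 h=9 -> second land @17

Answer: 8 17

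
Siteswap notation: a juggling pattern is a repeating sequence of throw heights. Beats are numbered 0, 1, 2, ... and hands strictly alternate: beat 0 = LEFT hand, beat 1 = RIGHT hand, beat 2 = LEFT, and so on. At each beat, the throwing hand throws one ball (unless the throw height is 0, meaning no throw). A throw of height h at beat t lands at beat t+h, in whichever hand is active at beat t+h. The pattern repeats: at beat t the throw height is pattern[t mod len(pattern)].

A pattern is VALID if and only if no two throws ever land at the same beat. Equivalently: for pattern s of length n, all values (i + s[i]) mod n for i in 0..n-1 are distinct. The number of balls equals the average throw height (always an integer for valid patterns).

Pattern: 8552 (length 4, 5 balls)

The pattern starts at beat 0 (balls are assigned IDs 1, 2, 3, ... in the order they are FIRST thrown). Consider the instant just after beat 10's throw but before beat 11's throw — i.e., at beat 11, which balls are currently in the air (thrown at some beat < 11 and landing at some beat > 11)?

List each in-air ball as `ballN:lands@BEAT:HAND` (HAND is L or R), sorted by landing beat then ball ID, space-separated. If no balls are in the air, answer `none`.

Answer: ball5:lands@12:L ball3:lands@14:L ball4:lands@15:R ball1:lands@16:L

Derivation:
Beat 0 (L): throw ball1 h=8 -> lands@8:L; in-air after throw: [b1@8:L]
Beat 1 (R): throw ball2 h=5 -> lands@6:L; in-air after throw: [b2@6:L b1@8:L]
Beat 2 (L): throw ball3 h=5 -> lands@7:R; in-air after throw: [b2@6:L b3@7:R b1@8:L]
Beat 3 (R): throw ball4 h=2 -> lands@5:R; in-air after throw: [b4@5:R b2@6:L b3@7:R b1@8:L]
Beat 4 (L): throw ball5 h=8 -> lands@12:L; in-air after throw: [b4@5:R b2@6:L b3@7:R b1@8:L b5@12:L]
Beat 5 (R): throw ball4 h=5 -> lands@10:L; in-air after throw: [b2@6:L b3@7:R b1@8:L b4@10:L b5@12:L]
Beat 6 (L): throw ball2 h=5 -> lands@11:R; in-air after throw: [b3@7:R b1@8:L b4@10:L b2@11:R b5@12:L]
Beat 7 (R): throw ball3 h=2 -> lands@9:R; in-air after throw: [b1@8:L b3@9:R b4@10:L b2@11:R b5@12:L]
Beat 8 (L): throw ball1 h=8 -> lands@16:L; in-air after throw: [b3@9:R b4@10:L b2@11:R b5@12:L b1@16:L]
Beat 9 (R): throw ball3 h=5 -> lands@14:L; in-air after throw: [b4@10:L b2@11:R b5@12:L b3@14:L b1@16:L]
Beat 10 (L): throw ball4 h=5 -> lands@15:R; in-air after throw: [b2@11:R b5@12:L b3@14:L b4@15:R b1@16:L]
Beat 11 (R): throw ball2 h=2 -> lands@13:R; in-air after throw: [b5@12:L b2@13:R b3@14:L b4@15:R b1@16:L]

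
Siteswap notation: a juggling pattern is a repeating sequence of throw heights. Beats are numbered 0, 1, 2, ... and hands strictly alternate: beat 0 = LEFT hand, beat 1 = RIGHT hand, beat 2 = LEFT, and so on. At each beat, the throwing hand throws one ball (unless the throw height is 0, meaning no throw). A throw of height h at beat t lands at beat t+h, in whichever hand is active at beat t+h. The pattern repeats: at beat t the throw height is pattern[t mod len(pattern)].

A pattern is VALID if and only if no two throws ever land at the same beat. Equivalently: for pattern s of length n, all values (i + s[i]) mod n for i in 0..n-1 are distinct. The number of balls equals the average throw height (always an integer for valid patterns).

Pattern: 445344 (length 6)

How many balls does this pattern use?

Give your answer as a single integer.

Answer: 4

Derivation:
Pattern = [4, 4, 5, 3, 4, 4], length n = 6
  position 0: throw height = 4, running sum = 4
  position 1: throw height = 4, running sum = 8
  position 2: throw height = 5, running sum = 13
  position 3: throw height = 3, running sum = 16
  position 4: throw height = 4, running sum = 20
  position 5: throw height = 4, running sum = 24
Total sum = 24; balls = sum / n = 24 / 6 = 4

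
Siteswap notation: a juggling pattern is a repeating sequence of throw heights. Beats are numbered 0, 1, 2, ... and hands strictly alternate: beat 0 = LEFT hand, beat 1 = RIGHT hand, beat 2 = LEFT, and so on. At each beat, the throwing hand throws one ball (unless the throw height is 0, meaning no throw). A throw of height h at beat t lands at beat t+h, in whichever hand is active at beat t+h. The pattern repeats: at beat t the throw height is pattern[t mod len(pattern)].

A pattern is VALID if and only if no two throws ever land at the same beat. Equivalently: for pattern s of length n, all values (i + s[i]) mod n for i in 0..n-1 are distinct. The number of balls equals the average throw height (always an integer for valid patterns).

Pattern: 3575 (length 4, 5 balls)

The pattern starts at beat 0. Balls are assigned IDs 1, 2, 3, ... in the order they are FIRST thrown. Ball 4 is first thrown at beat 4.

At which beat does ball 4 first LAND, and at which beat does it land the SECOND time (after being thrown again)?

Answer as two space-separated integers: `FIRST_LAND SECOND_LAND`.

Beat 0 (L): throw ball1 h=3 -> lands@3:R; in-air after throw: [b1@3:R]
Beat 1 (R): throw ball2 h=5 -> lands@6:L; in-air after throw: [b1@3:R b2@6:L]
Beat 2 (L): throw ball3 h=7 -> lands@9:R; in-air after throw: [b1@3:R b2@6:L b3@9:R]
Beat 3 (R): throw ball1 h=5 -> lands@8:L; in-air after throw: [b2@6:L b1@8:L b3@9:R]
Beat 4 (L): throw ball4 h=3 -> lands@7:R; in-air after throw: [b2@6:L b4@7:R b1@8:L b3@9:R]
Beat 5 (R): throw ball5 h=5 -> lands@10:L; in-air after throw: [b2@6:L b4@7:R b1@8:L b3@9:R b5@10:L]
Beat 6 (L): throw ball2 h=7 -> lands@13:R; in-air after throw: [b4@7:R b1@8:L b3@9:R b5@10:L b2@13:R]
Beat 7 (R): throw ball4 h=5 -> lands@12:L; in-air after throw: [b1@8:L b3@9:R b5@10:L b4@12:L b2@13:R]
Beat 8 (L): throw ball1 h=3 -> lands@11:R; in-air after throw: [b3@9:R b5@10:L b1@11:R b4@12:L b2@13:R]
Beat 9 (R): throw ball3 h=5 -> lands@14:L; in-air after throw: [b5@10:L b1@11:R b4@12:L b2@13:R b3@14:L]
Beat 10 (L): throw ball5 h=7 -> lands@17:R; in-air after throw: [b1@11:R b4@12:L b2@13:R b3@14:L b5@17:R]
Beat 11 (R): throw ball1 h=5 -> lands@16:L; in-air after throw: [b4@12:L b2@13:R b3@14:L b1@16:L b5@17:R]
Beat 12 (L): throw ball4 h=3 -> lands@15:R; in-air after throw: [b2@13:R b3@14:L b4@15:R b1@16:L b5@17:R]
Ball 4: thrown@4 h=3 -> first land @7; rethrown@7 h=5 -> second land @12

Answer: 7 12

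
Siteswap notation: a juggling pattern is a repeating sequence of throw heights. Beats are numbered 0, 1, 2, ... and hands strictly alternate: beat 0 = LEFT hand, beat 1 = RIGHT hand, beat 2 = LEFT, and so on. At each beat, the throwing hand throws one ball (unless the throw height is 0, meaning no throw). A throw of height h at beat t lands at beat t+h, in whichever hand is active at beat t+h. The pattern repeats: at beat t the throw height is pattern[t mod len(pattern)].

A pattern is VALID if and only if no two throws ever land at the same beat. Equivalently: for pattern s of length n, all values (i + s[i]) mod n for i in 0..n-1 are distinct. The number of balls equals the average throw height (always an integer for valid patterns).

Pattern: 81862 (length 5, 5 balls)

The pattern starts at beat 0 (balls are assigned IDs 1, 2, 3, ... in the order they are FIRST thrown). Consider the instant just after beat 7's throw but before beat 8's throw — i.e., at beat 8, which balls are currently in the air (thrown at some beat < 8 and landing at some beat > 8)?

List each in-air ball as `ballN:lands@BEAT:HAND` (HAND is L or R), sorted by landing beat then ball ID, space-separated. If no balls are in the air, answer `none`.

Beat 0 (L): throw ball1 h=8 -> lands@8:L; in-air after throw: [b1@8:L]
Beat 1 (R): throw ball2 h=1 -> lands@2:L; in-air after throw: [b2@2:L b1@8:L]
Beat 2 (L): throw ball2 h=8 -> lands@10:L; in-air after throw: [b1@8:L b2@10:L]
Beat 3 (R): throw ball3 h=6 -> lands@9:R; in-air after throw: [b1@8:L b3@9:R b2@10:L]
Beat 4 (L): throw ball4 h=2 -> lands@6:L; in-air after throw: [b4@6:L b1@8:L b3@9:R b2@10:L]
Beat 5 (R): throw ball5 h=8 -> lands@13:R; in-air after throw: [b4@6:L b1@8:L b3@9:R b2@10:L b5@13:R]
Beat 6 (L): throw ball4 h=1 -> lands@7:R; in-air after throw: [b4@7:R b1@8:L b3@9:R b2@10:L b5@13:R]
Beat 7 (R): throw ball4 h=8 -> lands@15:R; in-air after throw: [b1@8:L b3@9:R b2@10:L b5@13:R b4@15:R]
Beat 8 (L): throw ball1 h=6 -> lands@14:L; in-air after throw: [b3@9:R b2@10:L b5@13:R b1@14:L b4@15:R]

Answer: ball3:lands@9:R ball2:lands@10:L ball5:lands@13:R ball4:lands@15:R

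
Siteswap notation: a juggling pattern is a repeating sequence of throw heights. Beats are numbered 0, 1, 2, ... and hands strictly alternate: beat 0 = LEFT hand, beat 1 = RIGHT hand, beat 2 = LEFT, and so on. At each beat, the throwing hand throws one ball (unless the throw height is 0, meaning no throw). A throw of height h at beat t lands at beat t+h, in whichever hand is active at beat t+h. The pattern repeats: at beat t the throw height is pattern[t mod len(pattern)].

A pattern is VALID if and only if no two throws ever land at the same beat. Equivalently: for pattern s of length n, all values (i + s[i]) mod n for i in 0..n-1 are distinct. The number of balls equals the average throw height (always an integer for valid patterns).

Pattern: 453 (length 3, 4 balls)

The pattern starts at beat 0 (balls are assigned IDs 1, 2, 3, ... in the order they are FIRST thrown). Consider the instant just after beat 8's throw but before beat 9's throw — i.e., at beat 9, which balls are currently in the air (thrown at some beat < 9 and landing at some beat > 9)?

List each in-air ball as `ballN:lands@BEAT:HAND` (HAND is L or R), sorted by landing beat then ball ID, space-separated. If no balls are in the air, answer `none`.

Answer: ball2:lands@10:L ball3:lands@11:R ball4:lands@12:L

Derivation:
Beat 0 (L): throw ball1 h=4 -> lands@4:L; in-air after throw: [b1@4:L]
Beat 1 (R): throw ball2 h=5 -> lands@6:L; in-air after throw: [b1@4:L b2@6:L]
Beat 2 (L): throw ball3 h=3 -> lands@5:R; in-air after throw: [b1@4:L b3@5:R b2@6:L]
Beat 3 (R): throw ball4 h=4 -> lands@7:R; in-air after throw: [b1@4:L b3@5:R b2@6:L b4@7:R]
Beat 4 (L): throw ball1 h=5 -> lands@9:R; in-air after throw: [b3@5:R b2@6:L b4@7:R b1@9:R]
Beat 5 (R): throw ball3 h=3 -> lands@8:L; in-air after throw: [b2@6:L b4@7:R b3@8:L b1@9:R]
Beat 6 (L): throw ball2 h=4 -> lands@10:L; in-air after throw: [b4@7:R b3@8:L b1@9:R b2@10:L]
Beat 7 (R): throw ball4 h=5 -> lands@12:L; in-air after throw: [b3@8:L b1@9:R b2@10:L b4@12:L]
Beat 8 (L): throw ball3 h=3 -> lands@11:R; in-air after throw: [b1@9:R b2@10:L b3@11:R b4@12:L]
Beat 9 (R): throw ball1 h=4 -> lands@13:R; in-air after throw: [b2@10:L b3@11:R b4@12:L b1@13:R]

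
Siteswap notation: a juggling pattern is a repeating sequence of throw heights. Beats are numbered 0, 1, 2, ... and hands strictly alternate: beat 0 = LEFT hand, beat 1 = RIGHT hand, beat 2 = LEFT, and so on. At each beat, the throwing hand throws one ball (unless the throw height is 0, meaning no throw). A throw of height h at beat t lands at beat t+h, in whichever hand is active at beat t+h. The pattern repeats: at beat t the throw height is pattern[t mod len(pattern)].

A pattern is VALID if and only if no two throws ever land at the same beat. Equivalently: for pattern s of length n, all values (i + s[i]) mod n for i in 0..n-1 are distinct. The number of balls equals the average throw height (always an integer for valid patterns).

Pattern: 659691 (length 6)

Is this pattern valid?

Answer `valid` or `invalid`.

i=0: (i + s[i]) mod n = (0 + 6) mod 6 = 0
i=1: (i + s[i]) mod n = (1 + 5) mod 6 = 0
i=2: (i + s[i]) mod n = (2 + 9) mod 6 = 5
i=3: (i + s[i]) mod n = (3 + 6) mod 6 = 3
i=4: (i + s[i]) mod n = (4 + 9) mod 6 = 1
i=5: (i + s[i]) mod n = (5 + 1) mod 6 = 0
Residues: [0, 0, 5, 3, 1, 0], distinct: False

Answer: invalid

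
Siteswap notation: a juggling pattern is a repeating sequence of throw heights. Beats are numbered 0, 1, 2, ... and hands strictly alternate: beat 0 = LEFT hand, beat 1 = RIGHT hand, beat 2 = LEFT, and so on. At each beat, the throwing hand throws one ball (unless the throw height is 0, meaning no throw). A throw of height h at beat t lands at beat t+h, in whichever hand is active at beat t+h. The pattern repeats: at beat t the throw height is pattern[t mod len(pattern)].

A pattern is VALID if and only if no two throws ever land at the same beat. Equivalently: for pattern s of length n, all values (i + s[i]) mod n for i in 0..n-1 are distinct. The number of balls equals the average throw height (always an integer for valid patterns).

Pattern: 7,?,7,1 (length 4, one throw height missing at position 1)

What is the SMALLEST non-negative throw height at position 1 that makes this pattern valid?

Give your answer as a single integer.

Answer: 1

Derivation:
i=0: (0 + 7) mod 4 = 3
i=1: s[i]=? (unknown)
i=2: (2 + 7) mod 4 = 1
i=3: (3 + 1) mod 4 = 0
Known residues: [0, 1, 3]; need a permutation of 0..3, so missing residue r = 2
Need (1 + s) mod 4 = 2; smallest s = (2 - 1) mod 4 = 1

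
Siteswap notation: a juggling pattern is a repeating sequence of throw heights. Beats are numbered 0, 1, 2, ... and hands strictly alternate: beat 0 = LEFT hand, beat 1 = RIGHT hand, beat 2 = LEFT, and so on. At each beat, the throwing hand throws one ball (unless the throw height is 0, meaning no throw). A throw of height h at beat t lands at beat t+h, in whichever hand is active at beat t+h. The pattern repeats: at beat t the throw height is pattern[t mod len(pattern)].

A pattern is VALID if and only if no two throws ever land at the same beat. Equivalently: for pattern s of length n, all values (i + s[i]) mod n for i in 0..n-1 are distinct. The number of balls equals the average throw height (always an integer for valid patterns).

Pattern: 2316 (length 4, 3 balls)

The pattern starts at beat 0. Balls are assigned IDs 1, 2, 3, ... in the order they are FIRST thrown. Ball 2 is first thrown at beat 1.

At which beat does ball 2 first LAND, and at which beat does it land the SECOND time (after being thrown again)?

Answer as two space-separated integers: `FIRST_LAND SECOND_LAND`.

Beat 0 (L): throw ball1 h=2 -> lands@2:L; in-air after throw: [b1@2:L]
Beat 1 (R): throw ball2 h=3 -> lands@4:L; in-air after throw: [b1@2:L b2@4:L]
Beat 2 (L): throw ball1 h=1 -> lands@3:R; in-air after throw: [b1@3:R b2@4:L]
Beat 3 (R): throw ball1 h=6 -> lands@9:R; in-air after throw: [b2@4:L b1@9:R]
Beat 4 (L): throw ball2 h=2 -> lands@6:L; in-air after throw: [b2@6:L b1@9:R]
Beat 5 (R): throw ball3 h=3 -> lands@8:L; in-air after throw: [b2@6:L b3@8:L b1@9:R]
Beat 6 (L): throw ball2 h=1 -> lands@7:R; in-air after throw: [b2@7:R b3@8:L b1@9:R]
Ball 2: thrown@1 h=3 -> first land @4; rethrown@4 h=2 -> second land @6

Answer: 4 6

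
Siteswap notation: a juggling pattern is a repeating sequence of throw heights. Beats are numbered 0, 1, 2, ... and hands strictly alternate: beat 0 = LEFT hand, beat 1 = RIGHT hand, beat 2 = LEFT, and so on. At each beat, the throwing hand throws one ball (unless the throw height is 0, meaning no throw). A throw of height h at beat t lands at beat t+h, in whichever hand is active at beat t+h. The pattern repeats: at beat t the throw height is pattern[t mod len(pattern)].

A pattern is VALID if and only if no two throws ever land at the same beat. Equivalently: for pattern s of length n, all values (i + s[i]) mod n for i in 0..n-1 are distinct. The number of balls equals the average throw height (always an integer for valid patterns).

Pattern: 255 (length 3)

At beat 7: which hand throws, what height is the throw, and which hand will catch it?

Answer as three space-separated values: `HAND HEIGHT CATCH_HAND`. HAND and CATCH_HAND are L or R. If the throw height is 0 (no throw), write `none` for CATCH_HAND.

Answer: R 5 L

Derivation:
Beat 7: 7 mod 2 = 1, so hand = R
Throw height = pattern[7 mod 3] = pattern[1] = 5
Lands at beat 7+5=12, 12 mod 2 = 0, so catch hand = L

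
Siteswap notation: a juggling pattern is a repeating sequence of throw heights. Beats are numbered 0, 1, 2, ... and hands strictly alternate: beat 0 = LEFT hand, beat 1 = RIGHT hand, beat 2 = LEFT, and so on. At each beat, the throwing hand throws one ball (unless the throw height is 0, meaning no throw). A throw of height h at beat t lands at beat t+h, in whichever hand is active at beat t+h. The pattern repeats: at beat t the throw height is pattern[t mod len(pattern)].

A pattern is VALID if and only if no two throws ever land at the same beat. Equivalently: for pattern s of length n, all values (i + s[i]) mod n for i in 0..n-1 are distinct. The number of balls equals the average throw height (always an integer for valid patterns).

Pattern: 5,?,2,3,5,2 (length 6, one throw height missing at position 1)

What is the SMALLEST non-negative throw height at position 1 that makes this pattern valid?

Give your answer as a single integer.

i=0: (0 + 5) mod 6 = 5
i=1: s[i]=? (unknown)
i=2: (2 + 2) mod 6 = 4
i=3: (3 + 3) mod 6 = 0
i=4: (4 + 5) mod 6 = 3
i=5: (5 + 2) mod 6 = 1
Known residues: [0, 1, 3, 4, 5]; need a permutation of 0..5, so missing residue r = 2
Need (1 + s) mod 6 = 2; smallest s = (2 - 1) mod 6 = 1

Answer: 1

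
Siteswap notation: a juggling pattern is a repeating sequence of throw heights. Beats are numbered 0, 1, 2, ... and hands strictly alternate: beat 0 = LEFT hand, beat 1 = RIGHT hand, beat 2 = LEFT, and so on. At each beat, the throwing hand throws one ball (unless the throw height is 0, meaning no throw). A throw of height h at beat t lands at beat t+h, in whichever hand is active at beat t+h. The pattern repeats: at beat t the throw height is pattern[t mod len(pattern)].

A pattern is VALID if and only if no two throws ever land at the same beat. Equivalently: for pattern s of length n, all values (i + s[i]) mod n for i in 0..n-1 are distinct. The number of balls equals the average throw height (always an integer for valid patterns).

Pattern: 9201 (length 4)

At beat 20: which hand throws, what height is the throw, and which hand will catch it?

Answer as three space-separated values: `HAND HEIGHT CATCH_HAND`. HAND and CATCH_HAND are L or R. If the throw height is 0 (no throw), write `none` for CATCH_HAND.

Answer: L 9 R

Derivation:
Beat 20: 20 mod 2 = 0, so hand = L
Throw height = pattern[20 mod 4] = pattern[0] = 9
Lands at beat 20+9=29, 29 mod 2 = 1, so catch hand = R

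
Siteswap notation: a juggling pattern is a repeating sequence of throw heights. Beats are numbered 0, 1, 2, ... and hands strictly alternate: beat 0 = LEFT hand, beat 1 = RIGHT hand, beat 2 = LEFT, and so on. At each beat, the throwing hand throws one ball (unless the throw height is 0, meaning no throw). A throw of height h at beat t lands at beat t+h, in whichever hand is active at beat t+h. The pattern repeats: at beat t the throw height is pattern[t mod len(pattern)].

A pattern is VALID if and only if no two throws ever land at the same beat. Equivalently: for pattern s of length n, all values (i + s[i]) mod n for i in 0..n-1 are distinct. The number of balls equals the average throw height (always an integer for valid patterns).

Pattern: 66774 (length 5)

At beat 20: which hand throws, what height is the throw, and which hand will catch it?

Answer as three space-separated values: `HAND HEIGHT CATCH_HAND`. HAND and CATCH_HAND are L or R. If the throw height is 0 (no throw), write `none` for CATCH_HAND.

Beat 20: 20 mod 2 = 0, so hand = L
Throw height = pattern[20 mod 5] = pattern[0] = 6
Lands at beat 20+6=26, 26 mod 2 = 0, so catch hand = L

Answer: L 6 L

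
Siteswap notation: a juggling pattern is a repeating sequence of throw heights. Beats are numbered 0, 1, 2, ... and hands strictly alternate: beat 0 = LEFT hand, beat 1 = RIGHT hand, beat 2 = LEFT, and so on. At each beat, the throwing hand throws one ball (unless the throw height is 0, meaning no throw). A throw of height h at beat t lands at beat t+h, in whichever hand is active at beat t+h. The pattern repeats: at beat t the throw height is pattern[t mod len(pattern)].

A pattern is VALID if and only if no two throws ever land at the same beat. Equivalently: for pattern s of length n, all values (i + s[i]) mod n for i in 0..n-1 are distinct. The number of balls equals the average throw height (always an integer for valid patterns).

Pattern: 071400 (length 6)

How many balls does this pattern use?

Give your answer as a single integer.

Answer: 2

Derivation:
Pattern = [0, 7, 1, 4, 0, 0], length n = 6
  position 0: throw height = 0, running sum = 0
  position 1: throw height = 7, running sum = 7
  position 2: throw height = 1, running sum = 8
  position 3: throw height = 4, running sum = 12
  position 4: throw height = 0, running sum = 12
  position 5: throw height = 0, running sum = 12
Total sum = 12; balls = sum / n = 12 / 6 = 2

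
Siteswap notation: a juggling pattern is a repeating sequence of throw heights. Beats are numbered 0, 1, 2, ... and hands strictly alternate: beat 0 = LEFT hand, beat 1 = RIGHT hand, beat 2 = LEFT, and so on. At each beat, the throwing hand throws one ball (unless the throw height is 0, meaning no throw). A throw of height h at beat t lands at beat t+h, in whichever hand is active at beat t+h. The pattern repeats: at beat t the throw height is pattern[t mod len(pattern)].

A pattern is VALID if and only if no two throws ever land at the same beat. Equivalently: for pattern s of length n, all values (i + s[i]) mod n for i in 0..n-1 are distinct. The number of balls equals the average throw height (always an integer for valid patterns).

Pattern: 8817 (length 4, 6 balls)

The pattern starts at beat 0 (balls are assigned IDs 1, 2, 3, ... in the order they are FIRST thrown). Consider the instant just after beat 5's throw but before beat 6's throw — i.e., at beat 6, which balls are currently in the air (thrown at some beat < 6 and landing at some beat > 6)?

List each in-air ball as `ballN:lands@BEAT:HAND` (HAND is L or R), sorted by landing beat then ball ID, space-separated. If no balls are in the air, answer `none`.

Answer: ball1:lands@8:L ball2:lands@9:R ball3:lands@10:L ball4:lands@12:L ball5:lands@13:R

Derivation:
Beat 0 (L): throw ball1 h=8 -> lands@8:L; in-air after throw: [b1@8:L]
Beat 1 (R): throw ball2 h=8 -> lands@9:R; in-air after throw: [b1@8:L b2@9:R]
Beat 2 (L): throw ball3 h=1 -> lands@3:R; in-air after throw: [b3@3:R b1@8:L b2@9:R]
Beat 3 (R): throw ball3 h=7 -> lands@10:L; in-air after throw: [b1@8:L b2@9:R b3@10:L]
Beat 4 (L): throw ball4 h=8 -> lands@12:L; in-air after throw: [b1@8:L b2@9:R b3@10:L b4@12:L]
Beat 5 (R): throw ball5 h=8 -> lands@13:R; in-air after throw: [b1@8:L b2@9:R b3@10:L b4@12:L b5@13:R]
Beat 6 (L): throw ball6 h=1 -> lands@7:R; in-air after throw: [b6@7:R b1@8:L b2@9:R b3@10:L b4@12:L b5@13:R]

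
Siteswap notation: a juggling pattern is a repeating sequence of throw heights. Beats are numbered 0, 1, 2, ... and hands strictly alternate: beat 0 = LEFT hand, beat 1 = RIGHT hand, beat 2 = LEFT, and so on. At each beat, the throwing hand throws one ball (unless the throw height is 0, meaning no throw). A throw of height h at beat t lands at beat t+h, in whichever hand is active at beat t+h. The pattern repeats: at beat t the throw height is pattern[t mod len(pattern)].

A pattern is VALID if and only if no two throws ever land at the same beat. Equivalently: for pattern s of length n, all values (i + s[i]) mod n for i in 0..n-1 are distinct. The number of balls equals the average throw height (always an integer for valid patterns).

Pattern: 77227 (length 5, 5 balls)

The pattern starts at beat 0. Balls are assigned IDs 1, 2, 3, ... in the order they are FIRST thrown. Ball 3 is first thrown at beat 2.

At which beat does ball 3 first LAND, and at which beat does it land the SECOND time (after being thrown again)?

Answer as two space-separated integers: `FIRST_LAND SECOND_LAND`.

Answer: 4 11

Derivation:
Beat 0 (L): throw ball1 h=7 -> lands@7:R; in-air after throw: [b1@7:R]
Beat 1 (R): throw ball2 h=7 -> lands@8:L; in-air after throw: [b1@7:R b2@8:L]
Beat 2 (L): throw ball3 h=2 -> lands@4:L; in-air after throw: [b3@4:L b1@7:R b2@8:L]
Beat 3 (R): throw ball4 h=2 -> lands@5:R; in-air after throw: [b3@4:L b4@5:R b1@7:R b2@8:L]
Beat 4 (L): throw ball3 h=7 -> lands@11:R; in-air after throw: [b4@5:R b1@7:R b2@8:L b3@11:R]
Beat 5 (R): throw ball4 h=7 -> lands@12:L; in-air after throw: [b1@7:R b2@8:L b3@11:R b4@12:L]
Beat 6 (L): throw ball5 h=7 -> lands@13:R; in-air after throw: [b1@7:R b2@8:L b3@11:R b4@12:L b5@13:R]
Beat 7 (R): throw ball1 h=2 -> lands@9:R; in-air after throw: [b2@8:L b1@9:R b3@11:R b4@12:L b5@13:R]
Beat 8 (L): throw ball2 h=2 -> lands@10:L; in-air after throw: [b1@9:R b2@10:L b3@11:R b4@12:L b5@13:R]
Beat 9 (R): throw ball1 h=7 -> lands@16:L; in-air after throw: [b2@10:L b3@11:R b4@12:L b5@13:R b1@16:L]
Beat 10 (L): throw ball2 h=7 -> lands@17:R; in-air after throw: [b3@11:R b4@12:L b5@13:R b1@16:L b2@17:R]
Beat 11 (R): throw ball3 h=7 -> lands@18:L; in-air after throw: [b4@12:L b5@13:R b1@16:L b2@17:R b3@18:L]
Ball 3: thrown@2 h=2 -> first land @4; rethrown@4 h=7 -> second land @11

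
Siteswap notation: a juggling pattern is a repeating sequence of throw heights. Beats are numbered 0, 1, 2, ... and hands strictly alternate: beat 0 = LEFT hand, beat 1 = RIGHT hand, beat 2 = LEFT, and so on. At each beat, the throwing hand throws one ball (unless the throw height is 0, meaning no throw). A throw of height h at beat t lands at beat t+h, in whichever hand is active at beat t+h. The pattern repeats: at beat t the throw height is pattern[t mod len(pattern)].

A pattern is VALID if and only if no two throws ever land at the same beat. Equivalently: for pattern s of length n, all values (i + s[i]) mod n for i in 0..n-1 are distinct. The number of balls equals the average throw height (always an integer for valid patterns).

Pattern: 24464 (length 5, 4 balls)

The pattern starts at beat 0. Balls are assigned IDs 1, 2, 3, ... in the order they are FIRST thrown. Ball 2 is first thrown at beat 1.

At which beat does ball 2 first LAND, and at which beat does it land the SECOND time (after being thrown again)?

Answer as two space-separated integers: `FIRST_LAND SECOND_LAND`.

Beat 0 (L): throw ball1 h=2 -> lands@2:L; in-air after throw: [b1@2:L]
Beat 1 (R): throw ball2 h=4 -> lands@5:R; in-air after throw: [b1@2:L b2@5:R]
Beat 2 (L): throw ball1 h=4 -> lands@6:L; in-air after throw: [b2@5:R b1@6:L]
Beat 3 (R): throw ball3 h=6 -> lands@9:R; in-air after throw: [b2@5:R b1@6:L b3@9:R]
Beat 4 (L): throw ball4 h=4 -> lands@8:L; in-air after throw: [b2@5:R b1@6:L b4@8:L b3@9:R]
Beat 5 (R): throw ball2 h=2 -> lands@7:R; in-air after throw: [b1@6:L b2@7:R b4@8:L b3@9:R]
Beat 6 (L): throw ball1 h=4 -> lands@10:L; in-air after throw: [b2@7:R b4@8:L b3@9:R b1@10:L]
Beat 7 (R): throw ball2 h=4 -> lands@11:R; in-air after throw: [b4@8:L b3@9:R b1@10:L b2@11:R]
Ball 2: thrown@1 h=4 -> first land @5; rethrown@5 h=2 -> second land @7

Answer: 5 7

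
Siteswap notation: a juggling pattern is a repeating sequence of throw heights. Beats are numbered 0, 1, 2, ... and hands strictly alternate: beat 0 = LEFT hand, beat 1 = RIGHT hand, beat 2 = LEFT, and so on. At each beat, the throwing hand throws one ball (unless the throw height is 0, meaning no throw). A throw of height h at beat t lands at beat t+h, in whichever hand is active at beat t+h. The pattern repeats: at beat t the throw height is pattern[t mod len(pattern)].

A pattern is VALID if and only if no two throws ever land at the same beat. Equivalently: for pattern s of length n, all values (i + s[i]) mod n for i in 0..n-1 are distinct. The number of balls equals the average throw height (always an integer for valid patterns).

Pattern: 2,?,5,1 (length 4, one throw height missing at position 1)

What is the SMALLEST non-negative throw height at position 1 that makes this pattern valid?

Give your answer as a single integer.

i=0: (0 + 2) mod 4 = 2
i=1: s[i]=? (unknown)
i=2: (2 + 5) mod 4 = 3
i=3: (3 + 1) mod 4 = 0
Known residues: [0, 2, 3]; need a permutation of 0..3, so missing residue r = 1
Need (1 + s) mod 4 = 1; smallest s = (1 - 1) mod 4 = 0

Answer: 0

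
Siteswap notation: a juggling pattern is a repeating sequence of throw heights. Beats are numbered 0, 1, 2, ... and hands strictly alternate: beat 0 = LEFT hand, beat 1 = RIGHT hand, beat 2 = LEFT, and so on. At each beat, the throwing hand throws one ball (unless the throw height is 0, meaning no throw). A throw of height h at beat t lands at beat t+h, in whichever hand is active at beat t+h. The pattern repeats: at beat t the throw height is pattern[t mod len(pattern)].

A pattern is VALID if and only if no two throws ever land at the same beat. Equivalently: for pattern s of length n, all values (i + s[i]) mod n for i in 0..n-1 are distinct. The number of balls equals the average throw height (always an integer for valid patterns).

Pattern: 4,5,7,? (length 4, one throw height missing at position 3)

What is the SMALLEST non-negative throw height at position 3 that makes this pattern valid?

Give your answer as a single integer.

i=0: (0 + 4) mod 4 = 0
i=1: (1 + 5) mod 4 = 2
i=2: (2 + 7) mod 4 = 1
i=3: s[i]=? (unknown)
Known residues: [0, 1, 2]; need a permutation of 0..3, so missing residue r = 3
Need (3 + s) mod 4 = 3; smallest s = (3 - 3) mod 4 = 0

Answer: 0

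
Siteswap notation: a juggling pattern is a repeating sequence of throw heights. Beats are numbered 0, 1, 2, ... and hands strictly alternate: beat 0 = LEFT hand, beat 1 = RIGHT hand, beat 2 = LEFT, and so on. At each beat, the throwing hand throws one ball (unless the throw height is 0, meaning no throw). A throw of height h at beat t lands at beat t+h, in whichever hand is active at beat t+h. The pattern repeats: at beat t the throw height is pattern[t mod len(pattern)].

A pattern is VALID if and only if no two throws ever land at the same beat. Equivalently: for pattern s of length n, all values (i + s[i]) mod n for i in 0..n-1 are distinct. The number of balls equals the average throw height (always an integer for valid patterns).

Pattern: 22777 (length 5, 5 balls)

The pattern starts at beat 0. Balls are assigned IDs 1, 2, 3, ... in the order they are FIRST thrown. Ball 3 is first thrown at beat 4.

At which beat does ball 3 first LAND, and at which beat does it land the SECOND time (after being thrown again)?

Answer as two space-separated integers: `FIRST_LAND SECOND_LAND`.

Beat 0 (L): throw ball1 h=2 -> lands@2:L; in-air after throw: [b1@2:L]
Beat 1 (R): throw ball2 h=2 -> lands@3:R; in-air after throw: [b1@2:L b2@3:R]
Beat 2 (L): throw ball1 h=7 -> lands@9:R; in-air after throw: [b2@3:R b1@9:R]
Beat 3 (R): throw ball2 h=7 -> lands@10:L; in-air after throw: [b1@9:R b2@10:L]
Beat 4 (L): throw ball3 h=7 -> lands@11:R; in-air after throw: [b1@9:R b2@10:L b3@11:R]
Beat 5 (R): throw ball4 h=2 -> lands@7:R; in-air after throw: [b4@7:R b1@9:R b2@10:L b3@11:R]
Beat 6 (L): throw ball5 h=2 -> lands@8:L; in-air after throw: [b4@7:R b5@8:L b1@9:R b2@10:L b3@11:R]
Beat 7 (R): throw ball4 h=7 -> lands@14:L; in-air after throw: [b5@8:L b1@9:R b2@10:L b3@11:R b4@14:L]
Beat 8 (L): throw ball5 h=7 -> lands@15:R; in-air after throw: [b1@9:R b2@10:L b3@11:R b4@14:L b5@15:R]
Beat 9 (R): throw ball1 h=7 -> lands@16:L; in-air after throw: [b2@10:L b3@11:R b4@14:L b5@15:R b1@16:L]
Beat 10 (L): throw ball2 h=2 -> lands@12:L; in-air after throw: [b3@11:R b2@12:L b4@14:L b5@15:R b1@16:L]
Beat 11 (R): throw ball3 h=2 -> lands@13:R; in-air after throw: [b2@12:L b3@13:R b4@14:L b5@15:R b1@16:L]
Beat 12 (L): throw ball2 h=7 -> lands@19:R; in-air after throw: [b3@13:R b4@14:L b5@15:R b1@16:L b2@19:R]
Beat 13 (R): throw ball3 h=7 -> lands@20:L; in-air after throw: [b4@14:L b5@15:R b1@16:L b2@19:R b3@20:L]
Ball 3: thrown@4 h=7 -> first land @11; rethrown@11 h=2 -> second land @13

Answer: 11 13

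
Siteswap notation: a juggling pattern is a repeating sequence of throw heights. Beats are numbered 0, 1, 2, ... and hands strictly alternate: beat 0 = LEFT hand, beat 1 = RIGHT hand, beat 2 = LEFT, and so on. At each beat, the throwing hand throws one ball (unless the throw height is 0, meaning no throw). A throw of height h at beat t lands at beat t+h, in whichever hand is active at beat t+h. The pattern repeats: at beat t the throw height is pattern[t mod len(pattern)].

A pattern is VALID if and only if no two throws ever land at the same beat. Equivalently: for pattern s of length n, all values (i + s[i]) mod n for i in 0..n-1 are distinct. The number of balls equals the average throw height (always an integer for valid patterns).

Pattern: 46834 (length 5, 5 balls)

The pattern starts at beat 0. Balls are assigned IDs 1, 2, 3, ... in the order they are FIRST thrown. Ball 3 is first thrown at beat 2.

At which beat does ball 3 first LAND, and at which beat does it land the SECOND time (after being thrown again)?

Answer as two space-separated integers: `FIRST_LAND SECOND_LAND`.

Answer: 10 14

Derivation:
Beat 0 (L): throw ball1 h=4 -> lands@4:L; in-air after throw: [b1@4:L]
Beat 1 (R): throw ball2 h=6 -> lands@7:R; in-air after throw: [b1@4:L b2@7:R]
Beat 2 (L): throw ball3 h=8 -> lands@10:L; in-air after throw: [b1@4:L b2@7:R b3@10:L]
Beat 3 (R): throw ball4 h=3 -> lands@6:L; in-air after throw: [b1@4:L b4@6:L b2@7:R b3@10:L]
Beat 4 (L): throw ball1 h=4 -> lands@8:L; in-air after throw: [b4@6:L b2@7:R b1@8:L b3@10:L]
Beat 5 (R): throw ball5 h=4 -> lands@9:R; in-air after throw: [b4@6:L b2@7:R b1@8:L b5@9:R b3@10:L]
Beat 6 (L): throw ball4 h=6 -> lands@12:L; in-air after throw: [b2@7:R b1@8:L b5@9:R b3@10:L b4@12:L]
Beat 7 (R): throw ball2 h=8 -> lands@15:R; in-air after throw: [b1@8:L b5@9:R b3@10:L b4@12:L b2@15:R]
Beat 8 (L): throw ball1 h=3 -> lands@11:R; in-air after throw: [b5@9:R b3@10:L b1@11:R b4@12:L b2@15:R]
Beat 9 (R): throw ball5 h=4 -> lands@13:R; in-air after throw: [b3@10:L b1@11:R b4@12:L b5@13:R b2@15:R]
Beat 10 (L): throw ball3 h=4 -> lands@14:L; in-air after throw: [b1@11:R b4@12:L b5@13:R b3@14:L b2@15:R]
Beat 11 (R): throw ball1 h=6 -> lands@17:R; in-air after throw: [b4@12:L b5@13:R b3@14:L b2@15:R b1@17:R]
Beat 12 (L): throw ball4 h=8 -> lands@20:L; in-air after throw: [b5@13:R b3@14:L b2@15:R b1@17:R b4@20:L]
Beat 13 (R): throw ball5 h=3 -> lands@16:L; in-air after throw: [b3@14:L b2@15:R b5@16:L b1@17:R b4@20:L]
Beat 14 (L): throw ball3 h=4 -> lands@18:L; in-air after throw: [b2@15:R b5@16:L b1@17:R b3@18:L b4@20:L]
Ball 3: thrown@2 h=8 -> first land @10; rethrown@10 h=4 -> second land @14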